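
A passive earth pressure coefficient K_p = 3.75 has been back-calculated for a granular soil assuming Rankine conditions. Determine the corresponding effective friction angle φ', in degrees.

35.4°

K_p = (1+sin φ)/(1−sin φ) ⇒ sin φ = (K_p − 1)/(K_p + 1) = 0.5789.
φ = arcsin(0.5789) = 35.38°.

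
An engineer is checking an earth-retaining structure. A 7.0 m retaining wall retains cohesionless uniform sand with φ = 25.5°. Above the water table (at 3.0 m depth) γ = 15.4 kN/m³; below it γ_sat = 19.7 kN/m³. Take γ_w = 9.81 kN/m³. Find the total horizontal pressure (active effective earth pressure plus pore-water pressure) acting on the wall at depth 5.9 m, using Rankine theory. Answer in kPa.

58.3 kPa

K_a = (1 − sin φ)/(1 + sin φ) = 0.3981.
γ' = 19.7 − 9.81 = 9.890 kN/m³.
Effective vertical stress at 5.9 m: σ'_v = 15.4×3.0 + 9.890×2.90 = 74.88 kPa.
σ'_h = K_a σ'_v = 0.3981 × 74.88 = 29.81 kPa; u = γ_w × 2.90 = 28.45 kPa.
Total σ_h = 29.81 + 28.45 = 58.26 kPa.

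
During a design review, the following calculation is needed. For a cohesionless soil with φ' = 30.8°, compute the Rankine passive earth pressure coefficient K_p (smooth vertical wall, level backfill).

K_p = (1 + sin φ)/(1 − sin φ) = tan²(45° + 30.8°/2) = 3.099.

3.10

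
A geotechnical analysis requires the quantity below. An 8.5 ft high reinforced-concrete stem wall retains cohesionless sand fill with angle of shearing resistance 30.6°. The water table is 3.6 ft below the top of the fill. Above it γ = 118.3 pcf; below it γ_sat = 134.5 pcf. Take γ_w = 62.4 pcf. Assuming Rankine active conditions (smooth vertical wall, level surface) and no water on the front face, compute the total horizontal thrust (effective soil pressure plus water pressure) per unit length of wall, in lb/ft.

K_a = tan²(45° − φ/2) = 0.3253.
γ' = 134.5 − 62.4 = 72.10 pcf. Depth below WT = 4.9 ft.
σ'_h at WT = K_a γ d_w = 138.6 psf; at base = 138.6 + K_a γ' × 4.9 = 253.5 psf.
P₁ (0–3.6 ft) = ½×138.6×3.6 = 249.4. P₂ (3.6–8.5 ft) = ½(138.6+253.5)×4.9 = 960.5.
P_w = ½ γ_w h₂² = 0.5×62.4×4.9² = 749.1. Total = 249.4+960.5+749.1 = 1959 lb/ft.

1960 lb/ft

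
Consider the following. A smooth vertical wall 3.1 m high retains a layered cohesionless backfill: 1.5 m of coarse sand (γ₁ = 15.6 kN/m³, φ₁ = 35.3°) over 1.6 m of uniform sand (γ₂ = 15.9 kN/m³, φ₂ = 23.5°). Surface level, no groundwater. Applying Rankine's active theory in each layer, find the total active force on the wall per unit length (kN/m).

29.5 kN/m

K_a1 = tan²(45°−35.3°/2) = 0.2675; K_a2 = tan²(45°−23.5°/2) = 0.4298.
Layer 1: σ at base = K_a1 γ₁ h₁ = 6.260 kPa; P₁ = ½×6.260×1.5 = 4.695.
Layer 2: σ_v at top = γ₁h₁ = 23.40; σ_h top = K_a2×23.40 = 10.06; σ_h base = K_a2×(23.40+15.9×1.6) = 20.99.
P₂ = ½(10.06+20.99)×1.6 = 24.84. Total P_a = 4.695+24.84 = 29.54 kN/m.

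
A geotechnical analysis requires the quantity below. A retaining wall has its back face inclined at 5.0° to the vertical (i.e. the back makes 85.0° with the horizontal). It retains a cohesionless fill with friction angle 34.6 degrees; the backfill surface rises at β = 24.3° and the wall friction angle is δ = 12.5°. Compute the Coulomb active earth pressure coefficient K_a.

0.419

K_a = sin²(α+φ) / [sin²α · sin(α−δ) · (1 + √{sin(φ+δ)sin(φ−β) / (sin(α−δ)sin(α+β))})²].
With α = 85.0°, φ = 34.6°, δ = 12.5°, β = 24.3°: K_a = 0.4185.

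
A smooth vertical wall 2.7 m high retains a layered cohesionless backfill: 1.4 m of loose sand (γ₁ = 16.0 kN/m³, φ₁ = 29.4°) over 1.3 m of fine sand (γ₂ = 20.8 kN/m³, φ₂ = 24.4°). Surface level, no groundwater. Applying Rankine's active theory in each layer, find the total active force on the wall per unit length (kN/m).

K_a1 = tan²(45°−29.4°/2) = 0.3415; K_a2 = tan²(45°−24.4°/2) = 0.4153.
Layer 1: σ at base = K_a1 γ₁ h₁ = 7.649 kPa; P₁ = ½×7.649×1.4 = 5.354.
Layer 2: σ_v at top = γ₁h₁ = 22.40; σ_h top = K_a2×22.40 = 9.303; σ_h base = K_a2×(22.40+20.8×1.3) = 20.53.
P₂ = ½(9.303+20.53)×1.3 = 19.39. Total P_a = 5.354+19.39 = 24.75 kN/m.

24.7 kN/m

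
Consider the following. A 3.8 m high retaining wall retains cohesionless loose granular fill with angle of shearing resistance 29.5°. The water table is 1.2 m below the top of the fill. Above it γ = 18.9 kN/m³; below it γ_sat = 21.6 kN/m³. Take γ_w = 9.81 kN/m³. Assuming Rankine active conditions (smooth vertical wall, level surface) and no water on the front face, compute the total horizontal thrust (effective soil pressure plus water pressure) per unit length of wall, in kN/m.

71.4 kN/m

K_a = tan²(45° − φ/2) = 0.3401.
γ' = 21.6 − 9.81 = 11.79 kN/m³. Depth below WT = 2.6 m.
σ'_h at WT = K_a γ d_w = 7.714 kPa; at base = 7.714 + K_a γ' × 2.6 = 18.14 kPa.
P₁ (0–1.2 m) = ½×7.714×1.2 = 4.628. P₂ (1.2–3.8 m) = ½(7.714+18.14)×2.6 = 33.61.
P_w = ½ γ_w h₂² = 0.5×9.81×2.6² = 33.16. Total = 4.628+33.61+33.16 = 71.39 kN/m.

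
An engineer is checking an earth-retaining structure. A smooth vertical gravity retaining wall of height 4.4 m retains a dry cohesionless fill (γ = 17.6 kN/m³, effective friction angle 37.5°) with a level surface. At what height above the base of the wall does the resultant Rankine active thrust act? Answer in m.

1.47 m

K_a = 0.2432.
The pressure distribution is triangular, so the resultant acts at H/3 above the base = 4.4/3 = 1.467 m.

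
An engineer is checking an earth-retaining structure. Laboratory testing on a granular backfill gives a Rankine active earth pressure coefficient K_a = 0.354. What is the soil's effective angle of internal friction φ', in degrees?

28.5°

K_a = tan²(45° − φ/2) ⇒ 45° − φ/2 = arctan(√0.354) = 30.75°.
φ = 2(45° − 30.75°) = 28.50°.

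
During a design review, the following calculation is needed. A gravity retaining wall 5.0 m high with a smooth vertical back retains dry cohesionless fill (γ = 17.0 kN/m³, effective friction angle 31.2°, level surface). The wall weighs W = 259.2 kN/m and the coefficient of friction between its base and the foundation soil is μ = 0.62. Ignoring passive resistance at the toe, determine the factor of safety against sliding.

K_a = tan²(45° − 31.2°/2) = 0.3175.
P_a = ½K_aγH² = 0.5×0.3175×17.0×5.0² = 67.47 kN/m, acting at H/3 = 1.667 m above the base.
FS_sliding = μW / P_a = 0.62×259.2 / 67.47 = 2.382.

2.38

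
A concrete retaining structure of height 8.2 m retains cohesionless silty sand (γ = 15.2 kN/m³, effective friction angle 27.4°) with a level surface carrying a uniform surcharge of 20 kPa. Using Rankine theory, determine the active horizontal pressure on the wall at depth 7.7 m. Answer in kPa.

50.7 kPa

K_a = (1 − sin φ)/(1 + sin φ) = 0.3697.
σ_v = γz + q = 15.2 × 7.7 + 20 = 137.0 kPa.
σ_h = K_a σ_v = 0.3697 × 137.0 = 50.66 kPa.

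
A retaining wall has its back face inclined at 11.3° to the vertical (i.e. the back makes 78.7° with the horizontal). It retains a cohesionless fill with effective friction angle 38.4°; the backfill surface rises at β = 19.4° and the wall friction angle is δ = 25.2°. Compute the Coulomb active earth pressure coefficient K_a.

K_a = sin²(α+φ) / [sin²α · sin(α−δ) · (1 + √{sin(φ+δ)sin(φ−β) / (sin(α−δ)sin(α+β))})²].
With α = 78.7°, φ = 38.4°, δ = 25.2°, β = 19.4°: K_a = 0.3978.

0.398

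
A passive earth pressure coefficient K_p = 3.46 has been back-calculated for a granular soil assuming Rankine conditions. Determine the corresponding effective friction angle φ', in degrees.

33.5°

K_p = (1+sin φ)/(1−sin φ) ⇒ sin φ = (K_p − 1)/(K_p + 1) = 0.5516.
φ = arcsin(0.5516) = 33.47°.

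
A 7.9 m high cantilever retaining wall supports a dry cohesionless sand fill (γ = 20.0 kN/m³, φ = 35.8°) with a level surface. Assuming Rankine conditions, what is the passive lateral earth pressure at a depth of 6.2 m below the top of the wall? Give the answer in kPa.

K_p = (1 + sin φ)/(1 − sin φ) = 3.819.
σ_h = K_p γ z = 3.819 × 20.0 × 6.2 = 473.5 kPa.

474 kPa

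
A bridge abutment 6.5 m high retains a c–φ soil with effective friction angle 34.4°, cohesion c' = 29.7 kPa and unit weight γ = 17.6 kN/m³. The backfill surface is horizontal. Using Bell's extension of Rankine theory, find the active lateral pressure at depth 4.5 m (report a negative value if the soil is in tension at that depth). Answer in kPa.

K_a = (1 − sin φ)/(1 + sin φ) = 0.2780.
σ_a = K_a γ z − 2c√K_a = 0.2780×17.6×4.5 − 2×29.7×0.5272 = -9.302 kPa.

-9.30 kPa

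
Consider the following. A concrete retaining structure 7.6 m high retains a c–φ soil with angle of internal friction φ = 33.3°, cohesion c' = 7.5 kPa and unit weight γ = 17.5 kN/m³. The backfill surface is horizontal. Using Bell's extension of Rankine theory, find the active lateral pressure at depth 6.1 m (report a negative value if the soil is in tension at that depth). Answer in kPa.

23.0 kPa

K_a = (1 − sin φ)/(1 + sin φ) = 0.2911.
σ_a = K_a γ z − 2c√K_a = 0.2911×17.5×6.1 − 2×7.5×0.5396 = 22.99 kPa.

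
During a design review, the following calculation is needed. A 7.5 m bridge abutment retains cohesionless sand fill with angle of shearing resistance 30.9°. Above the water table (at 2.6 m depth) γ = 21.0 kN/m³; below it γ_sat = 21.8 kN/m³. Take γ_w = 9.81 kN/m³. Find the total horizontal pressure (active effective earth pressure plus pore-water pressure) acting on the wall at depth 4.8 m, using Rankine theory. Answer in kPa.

47.6 kPa

K_a = (1 − sin φ)/(1 + sin φ) = 0.3214.
γ' = 21.8 − 9.81 = 11.99 kN/m³.
Effective vertical stress at 4.8 m: σ'_v = 21.0×2.6 + 11.99×2.20 = 80.98 kPa.
σ'_h = K_a σ'_v = 0.3214 × 80.98 = 26.03 kPa; u = γ_w × 2.20 = 21.58 kPa.
Total σ_h = 26.03 + 21.58 = 47.61 kPa.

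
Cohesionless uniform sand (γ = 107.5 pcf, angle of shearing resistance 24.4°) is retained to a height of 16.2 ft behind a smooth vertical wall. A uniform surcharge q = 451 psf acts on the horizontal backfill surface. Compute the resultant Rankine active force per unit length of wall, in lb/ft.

8890 lb/ft

K_a = tan²(45° − φ/2) = 0.4153.
Soil triangle: ½ K_a γ H² = 0.5×0.4153×107.5×16.2² = 5859 lb/ft.
Surcharge rectangle: K_a q H = 0.4153×451×16.2 = 3034 lb/ft.
Total = 5859 + 3034 = 8893 lb/ft.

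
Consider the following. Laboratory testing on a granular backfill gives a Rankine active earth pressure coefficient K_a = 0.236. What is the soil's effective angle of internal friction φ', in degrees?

K_a = tan²(45° − φ/2) ⇒ 45° − φ/2 = arctan(√0.236) = 25.91°.
φ = 2(45° − 25.91°) = 38.18°.

38.2°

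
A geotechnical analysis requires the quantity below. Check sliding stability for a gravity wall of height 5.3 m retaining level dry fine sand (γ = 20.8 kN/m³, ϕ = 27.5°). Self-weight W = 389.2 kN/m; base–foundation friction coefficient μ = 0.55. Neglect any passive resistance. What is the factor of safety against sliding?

1.99

K_a = tan²(45° − 27.5°/2) = 0.3682.
P_a = ½K_aγH² = 0.5×0.3682×20.8×5.3² = 107.6 kN/m, acting at H/3 = 1.767 m above the base.
FS_sliding = μW / P_a = 0.55×389.2 / 107.6 = 1.990.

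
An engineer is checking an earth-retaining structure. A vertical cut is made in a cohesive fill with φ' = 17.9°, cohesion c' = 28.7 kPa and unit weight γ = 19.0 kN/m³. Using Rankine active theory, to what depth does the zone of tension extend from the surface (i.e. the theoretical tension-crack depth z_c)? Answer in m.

K_a = tan²(45° − 17.9°/2) = 0.5298; √K_a = 0.7279.
The active pressure is zero where K_a γ z = 2c√K_a, so z_c = 2c/(γ√K_a) = 2×28.7/(19.0×0.7279) = 4.151 m.

4.15 m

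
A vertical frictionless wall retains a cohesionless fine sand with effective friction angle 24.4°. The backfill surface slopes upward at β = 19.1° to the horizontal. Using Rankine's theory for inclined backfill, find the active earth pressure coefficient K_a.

0.547

K_a = cos β · (cos β − √(cos²β − cos²φ)) / (cos β + √(cos²β − cos²φ)).
cos β = 0.9449, cos φ = 0.9107, √(cos²β − cos²φ) = 0.2522.
K_a = 0.9449 × (0.9449 − 0.2522)/(0.9449 + 0.2522) = 0.5469.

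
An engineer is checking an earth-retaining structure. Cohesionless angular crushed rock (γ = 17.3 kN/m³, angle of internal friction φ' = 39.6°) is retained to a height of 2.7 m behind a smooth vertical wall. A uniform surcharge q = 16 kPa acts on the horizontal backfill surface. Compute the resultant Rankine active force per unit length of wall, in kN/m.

23.5 kN/m

K_a = tan²(45° − φ/2) = 0.2214.
Soil triangle: ½ K_a γ H² = 0.5×0.2214×17.3×2.7² = 13.96 kN/m.
Surcharge rectangle: K_a q H = 0.2214×16×2.7 = 9.566 kN/m.
Total = 13.96 + 9.566 = 23.53 kN/m.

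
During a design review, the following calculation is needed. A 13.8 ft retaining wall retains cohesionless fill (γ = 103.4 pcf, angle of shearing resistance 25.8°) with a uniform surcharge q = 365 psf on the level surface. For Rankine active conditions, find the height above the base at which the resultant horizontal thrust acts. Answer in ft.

K_a = 0.3935.
Triangular part P₁ = ½K_aγH² = 3874 at H/3 = 4.600 ft; rectangular part P₂ = K_a q H = 1982 at H/2 = 6.900 ft.
ȳ = (P₁·4.600 + P₂·6.900)/(P₁+P₂) = 5.378 ft.

5.38 ft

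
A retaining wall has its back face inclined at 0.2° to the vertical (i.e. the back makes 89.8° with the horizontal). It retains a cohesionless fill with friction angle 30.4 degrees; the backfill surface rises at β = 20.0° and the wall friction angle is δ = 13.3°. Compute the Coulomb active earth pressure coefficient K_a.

K_a = sin²(α+φ) / [sin²α · sin(α−δ) · (1 + √{sin(φ+δ)sin(φ−β) / (sin(α−δ)sin(α+β))})²].
With α = 89.8°, φ = 30.4°, δ = 13.3°, β = 20.0°: K_a = 0.4098.

0.410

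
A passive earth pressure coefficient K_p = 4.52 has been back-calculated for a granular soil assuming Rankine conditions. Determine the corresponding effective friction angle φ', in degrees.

K_p = (1+sin φ)/(1−sin φ) ⇒ sin φ = (K_p − 1)/(K_p + 1) = 0.6377.
φ = arcsin(0.6377) = 39.62°.

39.6°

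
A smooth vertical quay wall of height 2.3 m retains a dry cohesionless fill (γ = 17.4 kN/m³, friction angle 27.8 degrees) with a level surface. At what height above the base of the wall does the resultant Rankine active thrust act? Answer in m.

0.767 m

K_a = 0.3639.
The pressure distribution is triangular, so the resultant acts at H/3 above the base = 2.3/3 = 0.7667 m.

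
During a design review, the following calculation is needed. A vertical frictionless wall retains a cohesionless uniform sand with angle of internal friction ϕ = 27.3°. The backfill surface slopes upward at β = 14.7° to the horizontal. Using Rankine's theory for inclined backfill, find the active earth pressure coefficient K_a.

K_a = cos β · (cos β − √(cos²β − cos²φ)) / (cos β + √(cos²β − cos²φ)).
cos β = 0.9673, cos φ = 0.8886, √(cos²β − cos²φ) = 0.3821.
K_a = 0.9673 × (0.9673 − 0.3821)/(0.9673 + 0.3821) = 0.4195.

0.420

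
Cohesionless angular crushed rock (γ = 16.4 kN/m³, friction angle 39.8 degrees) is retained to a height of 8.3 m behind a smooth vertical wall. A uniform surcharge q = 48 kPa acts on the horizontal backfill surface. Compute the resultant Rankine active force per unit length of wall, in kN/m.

211 kN/m

K_a = tan²(45° − φ/2) = 0.2194.
Soil triangle: ½ K_a γ H² = 0.5×0.2194×16.4×8.3² = 124.0 kN/m.
Surcharge rectangle: K_a q H = 0.2194×48×8.3 = 87.42 kN/m.
Total = 124.0 + 87.42 = 211.4 kN/m.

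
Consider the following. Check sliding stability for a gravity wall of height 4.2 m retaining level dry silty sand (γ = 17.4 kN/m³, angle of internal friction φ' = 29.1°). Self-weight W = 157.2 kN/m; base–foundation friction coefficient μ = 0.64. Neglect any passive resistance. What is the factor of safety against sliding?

1.90

K_a = tan²(45° − 29.1°/2) = 0.3456.
P_a = ½K_aγH² = 0.5×0.3456×17.4×4.2² = 53.04 kN/m, acting at H/3 = 1.400 m above the base.
FS_sliding = μW / P_a = 0.64×157.2 / 53.04 = 1.897.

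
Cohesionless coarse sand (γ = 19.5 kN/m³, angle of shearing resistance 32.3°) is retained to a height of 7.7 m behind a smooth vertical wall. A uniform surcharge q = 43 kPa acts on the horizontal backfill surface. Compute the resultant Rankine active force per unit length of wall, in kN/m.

276 kN/m

K_a = tan²(45° − φ/2) = 0.3035.
Soil triangle: ½ K_a γ H² = 0.5×0.3035×19.5×7.7² = 175.4 kN/m.
Surcharge rectangle: K_a q H = 0.3035×43×7.7 = 100.5 kN/m.
Total = 175.4 + 100.5 = 275.9 kN/m.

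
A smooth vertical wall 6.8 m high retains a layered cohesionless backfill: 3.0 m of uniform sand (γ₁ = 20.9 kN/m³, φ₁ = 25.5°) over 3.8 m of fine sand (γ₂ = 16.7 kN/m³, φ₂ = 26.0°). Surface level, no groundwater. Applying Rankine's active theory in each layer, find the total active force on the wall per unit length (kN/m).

178 kN/m

K_a1 = tan²(45°−25.5°/2) = 0.3981; K_a2 = tan²(45°−26.0°/2) = 0.3905.
Layer 1: σ at base = K_a1 γ₁ h₁ = 24.96 kPa; P₁ = ½×24.96×3.0 = 37.44.
Layer 2: σ_v at top = γ₁h₁ = 62.70; σ_h top = K_a2×62.70 = 24.48; σ_h base = K_a2×(62.70+16.7×3.8) = 49.26.
P₂ = ½(24.48+49.26)×3.8 = 140.1. Total P_a = 37.44+140.1 = 177.6 kN/m.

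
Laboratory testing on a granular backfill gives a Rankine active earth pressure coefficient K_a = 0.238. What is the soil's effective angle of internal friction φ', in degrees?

38.0°

K_a = tan²(45° − φ/2) ⇒ 45° − φ/2 = arctan(√0.238) = 26.01°.
φ = 2(45° − 26.01°) = 37.99°.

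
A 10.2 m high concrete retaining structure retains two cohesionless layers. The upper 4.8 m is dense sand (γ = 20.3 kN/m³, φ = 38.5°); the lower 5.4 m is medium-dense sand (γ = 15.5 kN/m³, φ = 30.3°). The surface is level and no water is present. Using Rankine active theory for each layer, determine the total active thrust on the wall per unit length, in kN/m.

K_a1 = tan²(45°−38.5°/2) = 0.2327; K_a2 = tan²(45°−30.3°/2) = 0.3293.
Layer 1: σ at base = K_a1 γ₁ h₁ = 22.67 kPa; P₁ = ½×22.67×4.8 = 54.41.
Layer 2: σ_v at top = γ₁h₁ = 97.44; σ_h top = K_a2×97.44 = 32.09; σ_h base = K_a2×(97.44+15.5×5.4) = 59.65.
P₂ = ½(32.09+59.65)×5.4 = 247.7. Total P_a = 54.41+247.7 = 302.1 kN/m.

302 kN/m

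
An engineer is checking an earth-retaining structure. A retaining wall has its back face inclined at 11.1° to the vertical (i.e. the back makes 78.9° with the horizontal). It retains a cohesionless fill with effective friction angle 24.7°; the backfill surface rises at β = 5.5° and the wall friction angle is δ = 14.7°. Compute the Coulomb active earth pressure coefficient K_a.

K_a = sin²(α+φ) / [sin²α · sin(α−δ) · (1 + √{sin(φ+δ)sin(φ−β) / (sin(α−δ)sin(α+β))})²].
With α = 78.9°, φ = 24.7°, δ = 14.7°, β = 5.5°: K_a = 0.4957.

0.496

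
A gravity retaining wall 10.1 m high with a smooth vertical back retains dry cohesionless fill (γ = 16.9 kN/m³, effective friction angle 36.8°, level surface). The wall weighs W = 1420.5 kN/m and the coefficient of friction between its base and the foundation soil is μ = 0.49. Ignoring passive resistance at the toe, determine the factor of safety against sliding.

3.22

K_a = tan²(45° − 36.8°/2) = 0.2508.
P_a = ½K_aγH² = 0.5×0.2508×16.9×10.1² = 216.2 kN/m, acting at H/3 = 3.367 m above the base.
FS_sliding = μW / P_a = 0.49×1420.5 / 216.2 = 3.220.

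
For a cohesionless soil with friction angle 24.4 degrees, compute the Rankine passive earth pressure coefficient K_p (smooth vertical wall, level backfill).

K_p = (1 + sin φ)/(1 − sin φ) = tan²(45° + 24.4°/2) = 2.408.

2.41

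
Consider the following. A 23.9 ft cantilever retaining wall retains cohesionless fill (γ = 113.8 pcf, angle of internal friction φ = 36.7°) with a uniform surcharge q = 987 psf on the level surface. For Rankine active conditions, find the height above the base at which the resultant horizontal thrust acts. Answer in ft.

9.64 ft

K_a = 0.2519.
Triangular part P₁ = ½K_aγH² = 8186 at H/3 = 7.967 ft; rectangular part P₂ = K_a q H = 5941 at H/2 = 11.95 ft.
ȳ = (P₁·7.967 + P₂·11.95)/(P₁+P₂) = 9.642 ft.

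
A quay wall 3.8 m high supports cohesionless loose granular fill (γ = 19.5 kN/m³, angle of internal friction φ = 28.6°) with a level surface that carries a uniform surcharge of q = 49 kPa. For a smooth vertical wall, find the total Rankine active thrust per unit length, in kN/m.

K_a = tan²(45° − φ/2) = 0.3525.
Soil triangle: ½ K_a γ H² = 0.5×0.3525×19.5×3.8² = 49.64 kN/m.
Surcharge rectangle: K_a q H = 0.3525×49×3.8 = 65.64 kN/m.
Total = 49.64 + 65.64 = 115.3 kN/m.

115 kN/m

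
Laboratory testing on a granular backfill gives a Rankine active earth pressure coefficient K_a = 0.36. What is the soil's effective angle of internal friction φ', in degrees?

28.1°

K_a = tan²(45° − φ/2) ⇒ 45° − φ/2 = arctan(√0.36) = 30.96°.
φ = 2(45° − 30.96°) = 28.07°.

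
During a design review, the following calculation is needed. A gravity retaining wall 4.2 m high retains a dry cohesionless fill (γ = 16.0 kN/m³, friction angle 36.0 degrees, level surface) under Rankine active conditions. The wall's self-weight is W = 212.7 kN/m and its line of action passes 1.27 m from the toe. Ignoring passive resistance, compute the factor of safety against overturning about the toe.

K_a = tan²(45° − 36.0°/2) = 0.2596.
P_a = ½K_aγH² = 0.5×0.2596×16.0×4.2² = 36.64 kN/m, acting at H/3 = 1.400 m above the base.
Overturning moment M_o = P_a × H/3 = 36.64 × 1.400 = 51.29.
Resisting moment M_r = W × 1.27 = 212.7 × 1.27 = 270.1.
FS_overturning = M_r/M_o = 270.1/51.29 = 5.267.

5.27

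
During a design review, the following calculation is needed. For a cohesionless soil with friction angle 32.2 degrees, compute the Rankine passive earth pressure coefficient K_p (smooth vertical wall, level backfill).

3.28

K_p = (1 + sin φ)/(1 − sin φ) = tan²(45° + 32.2°/2) = 3.282.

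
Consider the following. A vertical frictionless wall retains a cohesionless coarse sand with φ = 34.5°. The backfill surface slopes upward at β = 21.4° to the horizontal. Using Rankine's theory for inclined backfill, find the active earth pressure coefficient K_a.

0.340

K_a = cos β · (cos β − √(cos²β − cos²φ)) / (cos β + √(cos²β − cos²φ)).
cos β = 0.9311, cos φ = 0.8241, √(cos²β − cos²φ) = 0.4332.
K_a = 0.9311 × (0.9311 − 0.4332)/(0.9311 + 0.4332) = 0.3397.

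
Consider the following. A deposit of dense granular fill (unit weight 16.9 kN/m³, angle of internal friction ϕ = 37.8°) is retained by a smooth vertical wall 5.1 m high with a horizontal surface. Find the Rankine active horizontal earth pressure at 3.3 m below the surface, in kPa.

13.4 kPa

K_a = (1 − sin φ)/(1 + sin φ) = 0.2400.
σ_h = K_a γ z = 0.2400 × 16.9 × 3.3 = 13.38 kPa.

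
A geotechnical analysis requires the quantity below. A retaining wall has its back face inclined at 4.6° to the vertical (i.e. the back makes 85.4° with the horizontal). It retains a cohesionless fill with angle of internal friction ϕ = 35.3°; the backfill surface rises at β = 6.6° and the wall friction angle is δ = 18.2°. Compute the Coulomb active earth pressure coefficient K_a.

0.297

K_a = sin²(α+φ) / [sin²α · sin(α−δ) · (1 + √{sin(φ+δ)sin(φ−β) / (sin(α−δ)sin(α+β))})²].
With α = 85.4°, φ = 35.3°, δ = 18.2°, β = 6.6°: K_a = 0.2975.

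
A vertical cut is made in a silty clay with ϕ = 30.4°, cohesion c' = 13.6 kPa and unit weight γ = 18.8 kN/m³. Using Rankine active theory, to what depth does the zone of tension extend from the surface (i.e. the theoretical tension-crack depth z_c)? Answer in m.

K_a = tan²(45° − 30.4°/2) = 0.3280; √K_a = 0.5727.
The active pressure is zero where K_a γ z = 2c√K_a, so z_c = 2c/(γ√K_a) = 2×13.6/(18.8×0.5727) = 2.526 m.

2.53 m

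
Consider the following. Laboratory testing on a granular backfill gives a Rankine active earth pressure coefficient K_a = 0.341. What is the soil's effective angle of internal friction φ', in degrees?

29.4°

K_a = tan²(45° − φ/2) ⇒ 45° − φ/2 = arctan(√0.341) = 30.28°.
φ = 2(45° − 30.28°) = 29.43°.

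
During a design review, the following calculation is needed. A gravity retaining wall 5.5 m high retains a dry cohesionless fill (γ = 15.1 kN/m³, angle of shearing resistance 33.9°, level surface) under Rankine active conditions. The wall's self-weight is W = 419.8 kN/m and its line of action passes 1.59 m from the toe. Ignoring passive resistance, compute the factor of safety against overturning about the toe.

5.61

K_a = tan²(45° − 33.9°/2) = 0.2839.
P_a = ½K_aγH² = 0.5×0.2839×15.1×5.5² = 64.84 kN/m, acting at H/3 = 1.833 m above the base.
Overturning moment M_o = P_a × H/3 = 64.84 × 1.833 = 118.9.
Resisting moment M_r = W × 1.59 = 419.8 × 1.59 = 667.5.
FS_overturning = M_r/M_o = 667.5/118.9 = 5.615.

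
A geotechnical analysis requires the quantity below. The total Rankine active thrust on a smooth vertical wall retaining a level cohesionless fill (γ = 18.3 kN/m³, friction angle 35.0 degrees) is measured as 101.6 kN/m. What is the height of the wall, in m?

6.40 m

K_a = 0.2710. P_a = ½ K_a γ H² ⇒ H = √(2P_a/(K_a γ)).
H = √(2×101.6/(0.2710×18.3)) = 6.401 m.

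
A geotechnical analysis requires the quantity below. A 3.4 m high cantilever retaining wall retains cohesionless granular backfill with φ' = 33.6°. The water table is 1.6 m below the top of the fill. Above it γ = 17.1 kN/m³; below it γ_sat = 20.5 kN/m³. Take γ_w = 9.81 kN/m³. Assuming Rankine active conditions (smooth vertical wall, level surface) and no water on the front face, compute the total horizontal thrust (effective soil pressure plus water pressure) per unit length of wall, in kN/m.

41.3 kN/m

K_a = tan²(45° − φ/2) = 0.2875.
γ' = 20.5 − 9.81 = 10.69 kN/m³. Depth below WT = 1.8 m.
σ'_h at WT = K_a γ d_w = 7.866 kPa; at base = 7.866 + K_a γ' × 1.8 = 13.40 kPa.
P₁ (0–1.6 m) = ½×7.866×1.6 = 6.293. P₂ (1.6–3.4 m) = ½(7.866+13.40)×1.8 = 19.14.
P_w = ½ γ_w h₂² = 0.5×9.81×1.8² = 15.89. Total = 6.293+19.14+15.89 = 41.32 kN/m.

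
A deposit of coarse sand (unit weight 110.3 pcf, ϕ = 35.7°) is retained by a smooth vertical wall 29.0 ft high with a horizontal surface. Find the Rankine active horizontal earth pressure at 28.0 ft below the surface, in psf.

K_a = (1 − sin φ)/(1 + sin φ) = 0.2630.
σ_h = K_a γ z = 0.2630 × 110.3 × 28.0 = 812.2 psf.

812 psf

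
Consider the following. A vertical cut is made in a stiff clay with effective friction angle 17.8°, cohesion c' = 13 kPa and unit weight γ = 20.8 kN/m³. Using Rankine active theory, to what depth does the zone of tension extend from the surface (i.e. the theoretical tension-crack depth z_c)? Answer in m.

K_a = tan²(45° − 17.8°/2) = 0.5318; √K_a = 0.7292.
The active pressure is zero where K_a γ z = 2c√K_a, so z_c = 2c/(γ√K_a) = 2×13/(20.8×0.7292) = 1.714 m.

1.71 m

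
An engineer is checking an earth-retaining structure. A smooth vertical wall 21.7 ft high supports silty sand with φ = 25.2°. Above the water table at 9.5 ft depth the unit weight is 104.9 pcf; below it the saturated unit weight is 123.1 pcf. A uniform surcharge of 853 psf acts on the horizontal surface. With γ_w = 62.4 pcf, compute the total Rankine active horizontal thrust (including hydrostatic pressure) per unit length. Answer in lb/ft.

K_a = tan²(45° − φ/2) = 0.4027.
γ' = 123.1 − 62.4 = 60.70 pcf. h₂ = H − d_w = 12.2 ft.
σ'_h: at surface K_a·q = 343.5; at WT K_a(q+γd_w) = 744.9; at base K_a(q+γd_w+γ'h₂) = 1043 psf.
P₁ = ½(343.5+744.9)×9.5 = 5170; P₂ = ½(744.9+1043)×12.2 = 10910; P_w = ½γ_w h₂² = 4644.
Total = 5170+10910+4644 = 20720 lb/ft.

20700 lb/ft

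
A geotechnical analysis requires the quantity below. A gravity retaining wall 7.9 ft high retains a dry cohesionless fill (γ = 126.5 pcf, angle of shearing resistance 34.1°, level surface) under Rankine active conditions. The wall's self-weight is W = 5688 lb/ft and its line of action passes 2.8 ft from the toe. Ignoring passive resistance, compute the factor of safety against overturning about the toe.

5.44

K_a = tan²(45° − 34.1°/2) = 0.2815.
P_a = ½K_aγH² = 0.5×0.2815×126.5×7.9² = 1111 lb/ft, acting at H/3 = 2.633 ft above the base.
Overturning moment M_o = P_a × H/3 = 1111 × 2.633 = 2926.
Resisting moment M_r = W × 2.8 = 5688 × 2.8 = 15930.
FS_overturning = M_r/M_o = 15930/2926 = 5.442.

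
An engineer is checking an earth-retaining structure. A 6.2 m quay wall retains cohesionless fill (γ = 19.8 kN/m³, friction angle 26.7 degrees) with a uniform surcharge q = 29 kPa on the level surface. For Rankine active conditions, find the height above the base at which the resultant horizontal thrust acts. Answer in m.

2.40 m

K_a = 0.3800.
Triangular part P₁ = ½K_aγH² = 144.6 at H/3 = 2.067 m; rectangular part P₂ = K_a q H = 68.32 at H/2 = 3.100 m.
ȳ = (P₁·2.067 + P₂·3.100)/(P₁+P₂) = 2.398 m.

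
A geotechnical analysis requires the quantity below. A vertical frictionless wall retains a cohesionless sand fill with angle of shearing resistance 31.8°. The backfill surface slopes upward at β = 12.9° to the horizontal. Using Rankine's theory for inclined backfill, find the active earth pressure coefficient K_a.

0.334

K_a = cos β · (cos β − √(cos²β − cos²φ)) / (cos β + √(cos²β − cos²φ)).
cos β = 0.9748, cos φ = 0.8499, √(cos²β − cos²φ) = 0.4773.
K_a = 0.9748 × (0.9748 − 0.4773)/(0.9748 + 0.4773) = 0.3339.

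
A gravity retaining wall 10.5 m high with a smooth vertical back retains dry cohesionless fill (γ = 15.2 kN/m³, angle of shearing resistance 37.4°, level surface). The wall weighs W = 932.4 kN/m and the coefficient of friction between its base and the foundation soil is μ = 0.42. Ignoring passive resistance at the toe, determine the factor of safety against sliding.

1.91

K_a = tan²(45° − 37.4°/2) = 0.2443.
P_a = ½K_aγH² = 0.5×0.2443×15.2×10.5² = 204.7 kN/m, acting at H/3 = 3.500 m above the base.
FS_sliding = μW / P_a = 0.42×932.4 / 204.7 = 1.913.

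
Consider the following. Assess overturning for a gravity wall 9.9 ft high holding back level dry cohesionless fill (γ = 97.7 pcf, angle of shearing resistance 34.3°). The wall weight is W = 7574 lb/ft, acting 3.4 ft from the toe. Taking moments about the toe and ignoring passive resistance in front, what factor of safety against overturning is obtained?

K_a = tan²(45° − 34.3°/2) = 0.2792.
P_a = ½K_aγH² = 0.5×0.2792×97.7×9.9² = 1337 lb/ft, acting at H/3 = 3.300 ft above the base.
Overturning moment M_o = P_a × H/3 = 1337 × 3.300 = 4411.
Resisting moment M_r = W × 3.4 = 7574 × 3.4 = 25750.
FS_overturning = M_r/M_o = 25750/4411 = 5.839.

5.84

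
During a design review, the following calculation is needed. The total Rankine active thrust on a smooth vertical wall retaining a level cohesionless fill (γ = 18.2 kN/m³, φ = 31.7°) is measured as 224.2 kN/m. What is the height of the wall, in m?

8.90 m

K_a = 0.3111. P_a = ½ K_a γ H² ⇒ H = √(2P_a/(K_a γ)).
H = √(2×224.2/(0.3111×18.2)) = 8.900 m.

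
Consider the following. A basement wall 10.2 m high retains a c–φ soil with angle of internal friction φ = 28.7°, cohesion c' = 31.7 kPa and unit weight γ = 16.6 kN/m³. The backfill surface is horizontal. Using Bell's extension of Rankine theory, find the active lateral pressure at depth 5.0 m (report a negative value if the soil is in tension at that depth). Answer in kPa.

K_a = (1 − sin φ)/(1 + sin φ) = 0.3511.
σ_a = K_a γ z − 2c√K_a = 0.3511×16.6×5.0 − 2×31.7×0.5926 = -8.424 kPa.

-8.42 kPa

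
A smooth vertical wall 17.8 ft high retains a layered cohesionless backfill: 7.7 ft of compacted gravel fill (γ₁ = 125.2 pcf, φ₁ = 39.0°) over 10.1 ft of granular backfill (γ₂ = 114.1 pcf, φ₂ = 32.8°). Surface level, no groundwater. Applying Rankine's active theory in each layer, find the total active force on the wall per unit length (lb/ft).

K_a1 = tan²(45°−39.0°/2) = 0.2275; K_a2 = tan²(45°−32.8°/2) = 0.2973.
Layer 1: σ at base = K_a1 γ₁ h₁ = 219.3 psf; P₁ = ½×219.3×7.7 = 844.4.
Layer 2: σ_v at top = γ₁h₁ = 964.0; σ_h top = K_a2×964.0 = 286.6; σ_h base = K_a2×(964.0+114.1×10.1) = 629.1.
P₂ = ½(286.6+629.1)×10.1 = 4624. Total P_a = 844.4+4624 = 5469 lb/ft.

5470 lb/ft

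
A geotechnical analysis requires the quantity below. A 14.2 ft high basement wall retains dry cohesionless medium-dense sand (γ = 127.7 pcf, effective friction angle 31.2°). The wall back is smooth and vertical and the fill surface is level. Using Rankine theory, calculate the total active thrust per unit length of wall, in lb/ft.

K_a = tan²(45° − φ/2) = 0.3175.
P_a = ½ K_a γ H² = 0.5 × 0.3175 × 127.7 × 14.2² = 4088 lb/ft.

4090 lb/ft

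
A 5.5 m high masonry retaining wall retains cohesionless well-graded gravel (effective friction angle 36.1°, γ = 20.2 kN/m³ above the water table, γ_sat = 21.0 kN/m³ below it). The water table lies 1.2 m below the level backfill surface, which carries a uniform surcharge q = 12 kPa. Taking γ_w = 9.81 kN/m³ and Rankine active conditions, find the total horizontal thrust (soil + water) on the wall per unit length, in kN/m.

165 kN/m

K_a = tan²(45° − φ/2) = 0.2585.
γ' = 21.0 − 9.81 = 11.19 kN/m³. h₂ = H − d_w = 4.3 m.
σ'_h: at surface K_a·q = 3.102; at WT K_a(q+γd_w) = 9.368; at base K_a(q+γd_w+γ'h₂) = 21.81 kPa.
P₁ = ½(3.102+9.368)×1.2 = 7.482; P₂ = ½(9.368+21.81)×4.3 = 67.02; P_w = ½γ_w h₂² = 90.69.
Total = 7.482+67.02+90.69 = 165.2 kN/m.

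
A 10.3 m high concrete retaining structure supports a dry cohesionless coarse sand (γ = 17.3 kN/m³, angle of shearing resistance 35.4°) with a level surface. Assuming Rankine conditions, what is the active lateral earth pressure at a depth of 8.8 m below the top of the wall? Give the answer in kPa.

K_a = (1 − sin φ)/(1 + sin φ) = 0.2664.
σ_h = K_a γ z = 0.2664 × 17.3 × 8.8 = 40.56 kPa.

40.6 kPa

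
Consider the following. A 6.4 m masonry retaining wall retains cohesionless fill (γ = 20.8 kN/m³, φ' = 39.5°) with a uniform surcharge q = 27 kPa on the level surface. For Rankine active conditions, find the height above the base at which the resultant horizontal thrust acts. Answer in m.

2.44 m

K_a = 0.2224.
Triangular part P₁ = ½K_aγH² = 94.75 at H/3 = 2.133 m; rectangular part P₂ = K_a q H = 38.44 at H/2 = 3.200 m.
ȳ = (P₁·2.133 + P₂·3.200)/(P₁+P₂) = 2.441 m.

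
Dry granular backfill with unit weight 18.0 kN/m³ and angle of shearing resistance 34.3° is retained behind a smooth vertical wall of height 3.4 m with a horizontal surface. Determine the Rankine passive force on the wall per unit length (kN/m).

373 kN/m

K_p = tan²(45° + φ/2) = 3.582.
P_p = ½ K_p γ H² = 0.5 × 3.582 × 18.0 × 3.4² = 372.7 kN/m.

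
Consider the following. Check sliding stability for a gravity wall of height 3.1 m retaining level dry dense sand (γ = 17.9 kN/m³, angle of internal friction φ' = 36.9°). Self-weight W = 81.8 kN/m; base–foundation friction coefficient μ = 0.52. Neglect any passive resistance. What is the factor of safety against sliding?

K_a = tan²(45° − 36.9°/2) = 0.2497.
P_a = ½K_aγH² = 0.5×0.2497×17.9×3.1² = 21.47 kN/m, acting at H/3 = 1.033 m above the base.
FS_sliding = μW / P_a = 0.52×81.8 / 21.47 = 1.981.

1.98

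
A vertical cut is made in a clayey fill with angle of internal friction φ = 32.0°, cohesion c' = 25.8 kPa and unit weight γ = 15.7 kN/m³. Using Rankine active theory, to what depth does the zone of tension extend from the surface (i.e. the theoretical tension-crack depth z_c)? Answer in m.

5.93 m

K_a = tan²(45° − 32.0°/2) = 0.3073; √K_a = 0.5543.
The active pressure is zero where K_a γ z = 2c√K_a, so z_c = 2c/(γ√K_a) = 2×25.8/(15.7×0.5543) = 5.929 m.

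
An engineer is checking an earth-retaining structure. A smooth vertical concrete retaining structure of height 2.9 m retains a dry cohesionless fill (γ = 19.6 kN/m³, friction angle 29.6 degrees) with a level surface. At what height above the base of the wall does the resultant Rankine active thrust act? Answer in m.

K_a = 0.3387.
The pressure distribution is triangular, so the resultant acts at H/3 above the base = 2.9/3 = 0.9667 m.

0.967 m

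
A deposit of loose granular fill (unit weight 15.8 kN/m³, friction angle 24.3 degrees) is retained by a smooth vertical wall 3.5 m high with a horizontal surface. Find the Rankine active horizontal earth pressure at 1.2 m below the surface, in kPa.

K_a = (1 − sin φ)/(1 + sin φ) = 0.4169.
σ_h = K_a γ z = 0.4169 × 15.8 × 1.2 = 7.905 kPa.

7.90 kPa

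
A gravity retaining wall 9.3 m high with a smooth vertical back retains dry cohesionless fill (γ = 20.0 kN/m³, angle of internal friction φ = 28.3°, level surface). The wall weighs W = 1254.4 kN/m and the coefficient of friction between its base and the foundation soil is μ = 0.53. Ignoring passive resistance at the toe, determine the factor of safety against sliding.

K_a = tan²(45° − 28.3°/2) = 0.3568.
P_a = ½K_aγH² = 0.5×0.3568×20.0×9.3² = 308.6 kN/m, acting at H/3 = 3.100 m above the base.
FS_sliding = μW / P_a = 0.53×1254.4 / 308.6 = 2.155.

2.15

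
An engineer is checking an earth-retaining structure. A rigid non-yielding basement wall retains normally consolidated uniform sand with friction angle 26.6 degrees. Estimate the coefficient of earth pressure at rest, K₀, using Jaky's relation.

K₀ = 1 − sin φ' = 1 − sin 26.6° = 0.5522.

0.552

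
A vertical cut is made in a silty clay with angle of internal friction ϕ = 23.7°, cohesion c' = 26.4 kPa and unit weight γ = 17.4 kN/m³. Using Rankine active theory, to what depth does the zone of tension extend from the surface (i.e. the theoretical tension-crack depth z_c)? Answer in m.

K_a = tan²(45° − 23.7°/2) = 0.4266; √K_a = 0.6531.
The active pressure is zero where K_a γ z = 2c√K_a, so z_c = 2c/(γ√K_a) = 2×26.4/(17.4×0.6531) = 4.646 m.

4.65 m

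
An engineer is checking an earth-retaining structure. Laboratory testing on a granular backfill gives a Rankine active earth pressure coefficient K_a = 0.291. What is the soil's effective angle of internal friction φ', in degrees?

33.3°

K_a = tan²(45° − φ/2) ⇒ 45° − φ/2 = arctan(√0.291) = 28.34°.
φ = 2(45° − 28.34°) = 33.31°.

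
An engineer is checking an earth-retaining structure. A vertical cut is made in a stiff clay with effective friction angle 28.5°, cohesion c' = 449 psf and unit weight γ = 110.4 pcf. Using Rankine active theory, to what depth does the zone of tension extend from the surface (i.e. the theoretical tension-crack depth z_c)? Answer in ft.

13.7 ft

K_a = tan²(45° − 28.5°/2) = 0.3540; √K_a = 0.5949.
The active pressure is zero where K_a γ z = 2c√K_a, so z_c = 2c/(γ√K_a) = 2×449/(110.4×0.5949) = 13.67 ft.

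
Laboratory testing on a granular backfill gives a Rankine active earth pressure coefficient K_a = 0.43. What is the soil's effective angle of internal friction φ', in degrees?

23.5°

K_a = tan²(45° − φ/2) ⇒ 45° − φ/2 = arctan(√0.43) = 33.25°.
φ = 2(45° − 33.25°) = 23.49°.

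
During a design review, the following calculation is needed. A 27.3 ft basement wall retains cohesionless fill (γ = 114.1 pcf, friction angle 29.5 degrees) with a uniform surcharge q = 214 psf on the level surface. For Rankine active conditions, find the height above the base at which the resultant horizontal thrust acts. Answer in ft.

K_a = 0.3401.
Triangular part P₁ = ½K_aγH² = 14460 at H/3 = 9.100 ft; rectangular part P₂ = K_a q H = 1987 at H/2 = 13.65 ft.
ȳ = (P₁·9.100 + P₂·13.65)/(P₁+P₂) = 9.650 ft.

9.65 ft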